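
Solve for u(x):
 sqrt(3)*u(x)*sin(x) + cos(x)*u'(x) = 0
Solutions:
 u(x) = C1*cos(x)^(sqrt(3))


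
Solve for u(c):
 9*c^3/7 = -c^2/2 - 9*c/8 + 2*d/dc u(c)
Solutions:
 u(c) = C1 + 9*c^4/56 + c^3/12 + 9*c^2/32


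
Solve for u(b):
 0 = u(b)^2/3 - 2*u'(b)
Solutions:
 u(b) = -6/(C1 + b)


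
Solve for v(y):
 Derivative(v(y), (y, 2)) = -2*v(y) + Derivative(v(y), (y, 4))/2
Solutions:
 v(y) = C1*exp(-y*sqrt(1 + sqrt(5))) + C2*exp(y*sqrt(1 + sqrt(5))) + C3*sin(y*sqrt(-1 + sqrt(5))) + C4*cos(y*sqrt(-1 + sqrt(5)))


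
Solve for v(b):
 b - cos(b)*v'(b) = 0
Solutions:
 v(b) = C1 + Integral(b/cos(b), b)


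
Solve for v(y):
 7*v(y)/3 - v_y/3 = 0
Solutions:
 v(y) = C1*exp(7*y)


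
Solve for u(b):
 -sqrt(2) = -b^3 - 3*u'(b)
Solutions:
 u(b) = C1 - b^4/12 + sqrt(2)*b/3


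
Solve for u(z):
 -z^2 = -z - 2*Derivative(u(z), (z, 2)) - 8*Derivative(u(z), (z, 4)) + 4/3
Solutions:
 u(z) = C1 + C2*z + C3*sin(z/2) + C4*cos(z/2) + z^4/24 - z^3/12 - 5*z^2/3


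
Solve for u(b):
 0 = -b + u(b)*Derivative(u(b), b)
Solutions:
 u(b) = -sqrt(C1 + b^2)
 u(b) = sqrt(C1 + b^2)


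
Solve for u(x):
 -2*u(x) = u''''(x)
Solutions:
 u(x) = (C1*sin(2^(3/4)*x/2) + C2*cos(2^(3/4)*x/2))*exp(-2^(3/4)*x/2) + (C3*sin(2^(3/4)*x/2) + C4*cos(2^(3/4)*x/2))*exp(2^(3/4)*x/2)


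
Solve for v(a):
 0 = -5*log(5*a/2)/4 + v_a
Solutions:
 v(a) = C1 + 5*a*log(a)/4 - 5*a/4 - 5*a*log(2)/4 + 5*a*log(5)/4


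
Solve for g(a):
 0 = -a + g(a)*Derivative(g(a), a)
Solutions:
 g(a) = -sqrt(C1 + a^2)
 g(a) = sqrt(C1 + a^2)


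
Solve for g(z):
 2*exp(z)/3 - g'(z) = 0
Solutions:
 g(z) = C1 + 2*exp(z)/3


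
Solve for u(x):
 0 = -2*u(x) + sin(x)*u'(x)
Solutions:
 u(x) = C1*(cos(x) - 1)/(cos(x) + 1)


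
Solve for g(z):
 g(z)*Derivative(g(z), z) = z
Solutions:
 g(z) = -sqrt(C1 + z^2)
 g(z) = sqrt(C1 + z^2)


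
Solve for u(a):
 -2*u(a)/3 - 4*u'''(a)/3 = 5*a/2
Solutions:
 u(a) = C3*exp(-2^(2/3)*a/2) - 15*a/4 + (C1*sin(2^(2/3)*sqrt(3)*a/4) + C2*cos(2^(2/3)*sqrt(3)*a/4))*exp(2^(2/3)*a/4)


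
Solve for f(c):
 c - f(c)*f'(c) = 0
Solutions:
 f(c) = -sqrt(C1 + c^2)
 f(c) = sqrt(C1 + c^2)


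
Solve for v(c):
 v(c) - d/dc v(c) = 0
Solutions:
 v(c) = C1*exp(c)


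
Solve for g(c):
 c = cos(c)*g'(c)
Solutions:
 g(c) = C1 + Integral(c/cos(c), c)


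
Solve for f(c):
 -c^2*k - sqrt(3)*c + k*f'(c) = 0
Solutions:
 f(c) = C1 + c^3/3 + sqrt(3)*c^2/(2*k)


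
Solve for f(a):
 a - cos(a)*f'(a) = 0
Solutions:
 f(a) = C1 + Integral(a/cos(a), a)


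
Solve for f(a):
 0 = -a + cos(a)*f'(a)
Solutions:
 f(a) = C1 + Integral(a/cos(a), a)


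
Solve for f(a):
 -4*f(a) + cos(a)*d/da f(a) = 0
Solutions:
 f(a) = C1*(sin(a)^2 + 2*sin(a) + 1)/(sin(a)^2 - 2*sin(a) + 1)


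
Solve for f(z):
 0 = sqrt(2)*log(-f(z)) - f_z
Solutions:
 -li(-f(z)) = C1 + sqrt(2)*z


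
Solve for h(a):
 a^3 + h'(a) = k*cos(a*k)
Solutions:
 h(a) = C1 - a^4/4 + sin(a*k)


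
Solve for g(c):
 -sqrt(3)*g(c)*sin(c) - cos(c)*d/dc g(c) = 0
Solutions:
 g(c) = C1*cos(c)^(sqrt(3))


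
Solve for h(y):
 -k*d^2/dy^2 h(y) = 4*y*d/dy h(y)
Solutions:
 h(y) = C1 + C2*sqrt(k)*erf(sqrt(2)*y*sqrt(1/k))


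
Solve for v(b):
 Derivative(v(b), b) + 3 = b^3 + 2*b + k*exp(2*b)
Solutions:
 v(b) = C1 + b^4/4 + b^2 - 3*b + k*exp(2*b)/2


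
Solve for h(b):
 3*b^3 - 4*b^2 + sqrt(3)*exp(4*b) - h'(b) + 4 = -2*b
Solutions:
 h(b) = C1 + 3*b^4/4 - 4*b^3/3 + b^2 + 4*b + sqrt(3)*exp(4*b)/4


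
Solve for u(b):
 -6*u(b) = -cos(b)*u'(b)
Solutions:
 u(b) = C1*(sin(b)^3 + 3*sin(b)^2 + 3*sin(b) + 1)/(sin(b)^3 - 3*sin(b)^2 + 3*sin(b) - 1)


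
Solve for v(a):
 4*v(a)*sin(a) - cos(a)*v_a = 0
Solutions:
 v(a) = C1/cos(a)^4


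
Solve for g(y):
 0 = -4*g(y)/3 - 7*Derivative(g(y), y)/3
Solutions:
 g(y) = C1*exp(-4*y/7)


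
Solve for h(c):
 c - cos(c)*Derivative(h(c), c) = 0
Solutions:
 h(c) = C1 + Integral(c/cos(c), c)


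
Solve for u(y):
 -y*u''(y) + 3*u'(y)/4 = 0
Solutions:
 u(y) = C1 + C2*y^(7/4)


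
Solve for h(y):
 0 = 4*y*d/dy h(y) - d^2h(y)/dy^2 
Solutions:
 h(y) = C1 + C2*erfi(sqrt(2)*y)


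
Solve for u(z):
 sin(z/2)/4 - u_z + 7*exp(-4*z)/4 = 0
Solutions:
 u(z) = C1 - cos(z/2)/2 - 7*exp(-4*z)/16


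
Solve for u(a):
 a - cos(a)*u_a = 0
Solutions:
 u(a) = C1 + Integral(a/cos(a), a)


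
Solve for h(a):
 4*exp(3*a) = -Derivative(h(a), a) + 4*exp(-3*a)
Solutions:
 h(a) = C1 - 8*cosh(3*a)/3


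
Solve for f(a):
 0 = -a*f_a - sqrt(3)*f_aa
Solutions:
 f(a) = C1 + C2*erf(sqrt(2)*3^(3/4)*a/6)


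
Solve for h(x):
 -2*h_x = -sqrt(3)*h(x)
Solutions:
 h(x) = C1*exp(sqrt(3)*x/2)


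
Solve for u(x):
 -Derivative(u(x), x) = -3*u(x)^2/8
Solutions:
 u(x) = -8/(C1 + 3*x)


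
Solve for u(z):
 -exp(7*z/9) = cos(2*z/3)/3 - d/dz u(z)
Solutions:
 u(z) = C1 + 9*exp(7*z/9)/7 + sin(2*z/3)/2


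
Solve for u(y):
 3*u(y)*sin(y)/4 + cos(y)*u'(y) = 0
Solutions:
 u(y) = C1*cos(y)^(3/4)


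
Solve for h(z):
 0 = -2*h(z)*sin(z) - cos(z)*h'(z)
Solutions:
 h(z) = C1*cos(z)^2


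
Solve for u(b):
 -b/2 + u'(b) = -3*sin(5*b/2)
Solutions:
 u(b) = C1 + b^2/4 + 6*cos(5*b/2)/5


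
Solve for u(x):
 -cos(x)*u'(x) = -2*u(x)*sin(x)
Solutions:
 u(x) = C1/cos(x)^2


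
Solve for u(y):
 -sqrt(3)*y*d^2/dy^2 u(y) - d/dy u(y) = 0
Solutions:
 u(y) = C1 + C2*y^(1 - sqrt(3)/3)


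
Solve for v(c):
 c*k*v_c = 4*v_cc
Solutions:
 v(c) = Piecewise((-sqrt(2)*sqrt(pi)*C1*erf(sqrt(2)*c*sqrt(-k)/4)/sqrt(-k) - C2, (k > 0) | (k < 0)), (-C1*c - C2, True))


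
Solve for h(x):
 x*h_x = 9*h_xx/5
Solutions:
 h(x) = C1 + C2*erfi(sqrt(10)*x/6)


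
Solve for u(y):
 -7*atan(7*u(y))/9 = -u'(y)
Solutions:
 Integral(1/atan(7*_y), (_y, u(y))) = C1 + 7*y/9


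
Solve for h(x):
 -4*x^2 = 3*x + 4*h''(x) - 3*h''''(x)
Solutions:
 h(x) = C1 + C2*x + C3*exp(-2*sqrt(3)*x/3) + C4*exp(2*sqrt(3)*x/3) - x^4/12 - x^3/8 - 3*x^2/4


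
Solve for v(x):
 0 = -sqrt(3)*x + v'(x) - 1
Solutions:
 v(x) = C1 + sqrt(3)*x^2/2 + x


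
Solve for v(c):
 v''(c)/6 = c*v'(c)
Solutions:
 v(c) = C1 + C2*erfi(sqrt(3)*c)


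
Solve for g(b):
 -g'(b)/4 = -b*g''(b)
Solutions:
 g(b) = C1 + C2*b^(5/4)


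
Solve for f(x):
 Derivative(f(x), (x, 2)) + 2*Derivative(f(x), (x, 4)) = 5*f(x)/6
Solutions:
 f(x) = C1*exp(-sqrt(3)*x*sqrt(-3 + sqrt(69))/6) + C2*exp(sqrt(3)*x*sqrt(-3 + sqrt(69))/6) + C3*sin(sqrt(3)*x*sqrt(3 + sqrt(69))/6) + C4*cos(sqrt(3)*x*sqrt(3 + sqrt(69))/6)


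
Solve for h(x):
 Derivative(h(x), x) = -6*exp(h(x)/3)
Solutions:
 h(x) = 3*log(1/(C1 + 6*x)) + 3*log(3)


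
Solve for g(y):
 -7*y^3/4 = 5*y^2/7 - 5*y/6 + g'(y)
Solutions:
 g(y) = C1 - 7*y^4/16 - 5*y^3/21 + 5*y^2/12


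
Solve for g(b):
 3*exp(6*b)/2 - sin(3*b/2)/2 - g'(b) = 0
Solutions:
 g(b) = C1 + exp(6*b)/4 + cos(3*b/2)/3


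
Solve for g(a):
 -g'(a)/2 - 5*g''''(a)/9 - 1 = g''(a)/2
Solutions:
 g(a) = C1 + C2*exp(-30^(1/3)*a*(-(15 + sqrt(255))^(1/3) + 30^(1/3)/(15 + sqrt(255))^(1/3))/20)*sin(10^(1/3)*3^(1/6)*a*(3*10^(1/3)/(15 + sqrt(255))^(1/3) + 3^(2/3)*(15 + sqrt(255))^(1/3))/20) + C3*exp(-30^(1/3)*a*(-(15 + sqrt(255))^(1/3) + 30^(1/3)/(15 + sqrt(255))^(1/3))/20)*cos(10^(1/3)*3^(1/6)*a*(3*10^(1/3)/(15 + sqrt(255))^(1/3) + 3^(2/3)*(15 + sqrt(255))^(1/3))/20) + C4*exp(30^(1/3)*a*(-(15 + sqrt(255))^(1/3) + 30^(1/3)/(15 + sqrt(255))^(1/3))/10) - 2*a


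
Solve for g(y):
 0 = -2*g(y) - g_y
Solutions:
 g(y) = C1*exp(-2*y)


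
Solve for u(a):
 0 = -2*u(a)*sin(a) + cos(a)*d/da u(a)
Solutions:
 u(a) = C1/cos(a)^2


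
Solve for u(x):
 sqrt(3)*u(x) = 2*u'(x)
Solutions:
 u(x) = C1*exp(sqrt(3)*x/2)


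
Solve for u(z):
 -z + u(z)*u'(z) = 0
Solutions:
 u(z) = -sqrt(C1 + z^2)
 u(z) = sqrt(C1 + z^2)


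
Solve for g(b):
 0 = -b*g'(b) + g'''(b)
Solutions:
 g(b) = C1 + Integral(C2*airyai(b) + C3*airybi(b), b)


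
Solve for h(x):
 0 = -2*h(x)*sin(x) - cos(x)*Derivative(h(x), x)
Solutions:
 h(x) = C1*cos(x)^2


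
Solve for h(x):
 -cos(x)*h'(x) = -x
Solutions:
 h(x) = C1 + Integral(x/cos(x), x)


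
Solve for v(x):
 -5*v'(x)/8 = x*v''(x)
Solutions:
 v(x) = C1 + C2*x^(3/8)


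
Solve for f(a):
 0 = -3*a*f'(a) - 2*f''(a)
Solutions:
 f(a) = C1 + C2*erf(sqrt(3)*a/2)


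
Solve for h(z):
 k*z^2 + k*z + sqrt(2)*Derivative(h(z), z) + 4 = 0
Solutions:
 h(z) = C1 - sqrt(2)*k*z^3/6 - sqrt(2)*k*z^2/4 - 2*sqrt(2)*z


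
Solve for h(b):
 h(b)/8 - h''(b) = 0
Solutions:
 h(b) = C1*exp(-sqrt(2)*b/4) + C2*exp(sqrt(2)*b/4)


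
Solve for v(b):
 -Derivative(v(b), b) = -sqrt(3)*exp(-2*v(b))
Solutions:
 v(b) = log(-sqrt(C1 + 2*sqrt(3)*b))
 v(b) = log(C1 + 2*sqrt(3)*b)/2


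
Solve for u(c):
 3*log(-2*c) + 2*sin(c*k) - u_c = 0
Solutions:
 u(c) = C1 + 3*c*log(-c) - 3*c + 3*c*log(2) + 2*Piecewise((-cos(c*k)/k, Ne(k, 0)), (0, True))


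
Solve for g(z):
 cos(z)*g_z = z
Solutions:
 g(z) = C1 + Integral(z/cos(z), z)


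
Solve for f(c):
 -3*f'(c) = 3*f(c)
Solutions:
 f(c) = C1*exp(-c)


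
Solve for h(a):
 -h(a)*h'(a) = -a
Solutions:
 h(a) = -sqrt(C1 + a^2)
 h(a) = sqrt(C1 + a^2)


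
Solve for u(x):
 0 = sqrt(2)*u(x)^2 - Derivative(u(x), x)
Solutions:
 u(x) = -1/(C1 + sqrt(2)*x)


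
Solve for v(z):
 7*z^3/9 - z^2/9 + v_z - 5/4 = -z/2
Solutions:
 v(z) = C1 - 7*z^4/36 + z^3/27 - z^2/4 + 5*z/4


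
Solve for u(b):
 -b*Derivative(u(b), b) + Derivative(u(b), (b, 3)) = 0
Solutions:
 u(b) = C1 + Integral(C2*airyai(b) + C3*airybi(b), b)


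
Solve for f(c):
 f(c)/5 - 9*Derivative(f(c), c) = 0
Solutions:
 f(c) = C1*exp(c/45)


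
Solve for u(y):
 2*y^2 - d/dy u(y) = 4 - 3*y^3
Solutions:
 u(y) = C1 + 3*y^4/4 + 2*y^3/3 - 4*y


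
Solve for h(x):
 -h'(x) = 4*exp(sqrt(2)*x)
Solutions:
 h(x) = C1 - 2*sqrt(2)*exp(sqrt(2)*x)


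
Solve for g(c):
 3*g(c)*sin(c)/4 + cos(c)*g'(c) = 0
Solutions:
 g(c) = C1*cos(c)^(3/4)


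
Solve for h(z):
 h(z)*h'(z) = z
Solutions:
 h(z) = -sqrt(C1 + z^2)
 h(z) = sqrt(C1 + z^2)


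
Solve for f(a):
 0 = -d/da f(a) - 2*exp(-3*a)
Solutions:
 f(a) = C1 + 2*exp(-3*a)/3


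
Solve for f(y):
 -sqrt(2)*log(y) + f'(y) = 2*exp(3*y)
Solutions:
 f(y) = C1 + sqrt(2)*y*log(y) - sqrt(2)*y + 2*exp(3*y)/3


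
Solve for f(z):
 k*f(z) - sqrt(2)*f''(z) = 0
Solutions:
 f(z) = C1*exp(-2^(3/4)*sqrt(k)*z/2) + C2*exp(2^(3/4)*sqrt(k)*z/2)


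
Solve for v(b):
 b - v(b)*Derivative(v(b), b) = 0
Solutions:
 v(b) = -sqrt(C1 + b^2)
 v(b) = sqrt(C1 + b^2)


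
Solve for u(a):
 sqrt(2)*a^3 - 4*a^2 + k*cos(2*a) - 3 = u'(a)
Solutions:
 u(a) = C1 + sqrt(2)*a^4/4 - 4*a^3/3 - 3*a + k*sin(2*a)/2


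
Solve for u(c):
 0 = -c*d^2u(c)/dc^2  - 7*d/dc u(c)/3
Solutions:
 u(c) = C1 + C2/c^(4/3)


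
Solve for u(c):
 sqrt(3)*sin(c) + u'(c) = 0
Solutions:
 u(c) = C1 + sqrt(3)*cos(c)


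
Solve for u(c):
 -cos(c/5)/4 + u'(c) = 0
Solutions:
 u(c) = C1 + 5*sin(c/5)/4


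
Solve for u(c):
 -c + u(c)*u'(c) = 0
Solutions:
 u(c) = -sqrt(C1 + c^2)
 u(c) = sqrt(C1 + c^2)


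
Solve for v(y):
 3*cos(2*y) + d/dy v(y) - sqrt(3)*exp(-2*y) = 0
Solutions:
 v(y) = C1 - 3*sin(2*y)/2 - sqrt(3)*exp(-2*y)/2


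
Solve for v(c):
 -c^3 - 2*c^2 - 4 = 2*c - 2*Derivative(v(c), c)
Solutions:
 v(c) = C1 + c^4/8 + c^3/3 + c^2/2 + 2*c


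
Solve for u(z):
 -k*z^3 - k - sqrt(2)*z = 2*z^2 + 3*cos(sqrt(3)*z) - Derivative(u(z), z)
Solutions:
 u(z) = C1 + k*z^4/4 + k*z + 2*z^3/3 + sqrt(2)*z^2/2 + sqrt(3)*sin(sqrt(3)*z)


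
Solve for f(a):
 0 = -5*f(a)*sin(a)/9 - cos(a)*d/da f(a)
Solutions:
 f(a) = C1*cos(a)^(5/9)


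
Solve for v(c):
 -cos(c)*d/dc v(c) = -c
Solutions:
 v(c) = C1 + Integral(c/cos(c), c)


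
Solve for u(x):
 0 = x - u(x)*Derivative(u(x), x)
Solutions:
 u(x) = -sqrt(C1 + x^2)
 u(x) = sqrt(C1 + x^2)


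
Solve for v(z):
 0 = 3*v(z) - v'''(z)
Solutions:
 v(z) = C3*exp(3^(1/3)*z) + (C1*sin(3^(5/6)*z/2) + C2*cos(3^(5/6)*z/2))*exp(-3^(1/3)*z/2)


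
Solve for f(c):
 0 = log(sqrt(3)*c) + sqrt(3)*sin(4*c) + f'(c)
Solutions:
 f(c) = C1 - c*log(c) - c*log(3)/2 + c + sqrt(3)*cos(4*c)/4


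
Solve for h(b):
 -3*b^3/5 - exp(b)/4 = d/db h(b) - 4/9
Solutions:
 h(b) = C1 - 3*b^4/20 + 4*b/9 - exp(b)/4


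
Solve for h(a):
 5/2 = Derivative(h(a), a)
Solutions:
 h(a) = C1 + 5*a/2


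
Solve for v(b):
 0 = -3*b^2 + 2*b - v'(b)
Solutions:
 v(b) = C1 - b^3 + b^2


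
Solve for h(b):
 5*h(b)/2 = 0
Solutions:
 h(b) = 0


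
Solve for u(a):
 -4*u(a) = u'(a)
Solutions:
 u(a) = C1*exp(-4*a)


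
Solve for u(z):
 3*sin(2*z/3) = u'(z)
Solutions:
 u(z) = C1 - 9*cos(2*z/3)/2


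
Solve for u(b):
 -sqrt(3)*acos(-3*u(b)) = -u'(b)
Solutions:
 Integral(1/acos(-3*_y), (_y, u(b))) = C1 + sqrt(3)*b


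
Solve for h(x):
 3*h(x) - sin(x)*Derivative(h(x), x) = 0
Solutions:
 h(x) = C1*(cos(x) - 1)^(3/2)/(cos(x) + 1)^(3/2)


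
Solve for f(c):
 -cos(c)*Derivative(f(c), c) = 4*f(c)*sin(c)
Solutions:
 f(c) = C1*cos(c)^4


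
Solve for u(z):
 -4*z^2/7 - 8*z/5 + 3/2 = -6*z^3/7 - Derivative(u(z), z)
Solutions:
 u(z) = C1 - 3*z^4/14 + 4*z^3/21 + 4*z^2/5 - 3*z/2


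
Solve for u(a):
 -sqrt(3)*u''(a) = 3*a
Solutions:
 u(a) = C1 + C2*a - sqrt(3)*a^3/6


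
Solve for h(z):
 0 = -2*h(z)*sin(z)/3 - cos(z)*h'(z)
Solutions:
 h(z) = C1*cos(z)^(2/3)


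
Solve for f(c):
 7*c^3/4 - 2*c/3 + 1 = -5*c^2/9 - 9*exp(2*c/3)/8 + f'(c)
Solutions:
 f(c) = C1 + 7*c^4/16 + 5*c^3/27 - c^2/3 + c + 27*exp(2*c/3)/16


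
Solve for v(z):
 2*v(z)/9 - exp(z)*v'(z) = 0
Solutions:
 v(z) = C1*exp(-2*exp(-z)/9)


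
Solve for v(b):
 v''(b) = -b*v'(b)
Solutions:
 v(b) = C1 + C2*erf(sqrt(2)*b/2)


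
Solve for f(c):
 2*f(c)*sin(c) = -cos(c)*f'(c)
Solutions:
 f(c) = C1*cos(c)^2


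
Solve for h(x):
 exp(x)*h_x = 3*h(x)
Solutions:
 h(x) = C1*exp(-3*exp(-x))


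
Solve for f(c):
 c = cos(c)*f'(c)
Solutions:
 f(c) = C1 + Integral(c/cos(c), c)


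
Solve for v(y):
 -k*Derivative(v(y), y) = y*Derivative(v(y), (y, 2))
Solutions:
 v(y) = C1 + y^(1 - re(k))*(C2*sin(log(y)*Abs(im(k))) + C3*cos(log(y)*im(k)))


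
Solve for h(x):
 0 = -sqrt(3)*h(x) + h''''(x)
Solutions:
 h(x) = C1*exp(-3^(1/8)*x) + C2*exp(3^(1/8)*x) + C3*sin(3^(1/8)*x) + C4*cos(3^(1/8)*x)


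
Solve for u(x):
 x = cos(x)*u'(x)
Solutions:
 u(x) = C1 + Integral(x/cos(x), x)


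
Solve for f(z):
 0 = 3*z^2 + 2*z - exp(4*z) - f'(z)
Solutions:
 f(z) = C1 + z^3 + z^2 - exp(4*z)/4


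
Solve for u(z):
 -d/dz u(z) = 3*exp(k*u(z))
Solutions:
 u(z) = Piecewise((log(1/(C1*k + 3*k*z))/k, Ne(k, 0)), (nan, True))
 u(z) = Piecewise((C1 - 3*z, Eq(k, 0)), (nan, True))


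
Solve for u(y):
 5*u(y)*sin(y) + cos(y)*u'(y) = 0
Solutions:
 u(y) = C1*cos(y)^5


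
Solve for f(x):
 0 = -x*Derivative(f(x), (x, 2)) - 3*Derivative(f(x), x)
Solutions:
 f(x) = C1 + C2/x^2


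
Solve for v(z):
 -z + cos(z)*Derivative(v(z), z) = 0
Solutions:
 v(z) = C1 + Integral(z/cos(z), z)


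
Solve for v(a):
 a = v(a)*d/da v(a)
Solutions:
 v(a) = -sqrt(C1 + a^2)
 v(a) = sqrt(C1 + a^2)


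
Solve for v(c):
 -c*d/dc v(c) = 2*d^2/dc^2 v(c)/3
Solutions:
 v(c) = C1 + C2*erf(sqrt(3)*c/2)


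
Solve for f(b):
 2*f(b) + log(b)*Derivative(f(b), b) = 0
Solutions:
 f(b) = C1*exp(-2*li(b))


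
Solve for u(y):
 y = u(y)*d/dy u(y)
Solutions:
 u(y) = -sqrt(C1 + y^2)
 u(y) = sqrt(C1 + y^2)


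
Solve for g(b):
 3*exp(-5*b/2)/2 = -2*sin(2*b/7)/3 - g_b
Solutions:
 g(b) = C1 + 7*cos(2*b/7)/3 + 3*exp(-5*b/2)/5


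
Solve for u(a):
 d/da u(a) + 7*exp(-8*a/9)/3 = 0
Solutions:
 u(a) = C1 + 21*exp(-8*a/9)/8


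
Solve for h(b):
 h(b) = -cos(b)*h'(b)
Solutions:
 h(b) = C1*sqrt(sin(b) - 1)/sqrt(sin(b) + 1)


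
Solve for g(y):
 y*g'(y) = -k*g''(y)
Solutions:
 g(y) = C1 + C2*sqrt(k)*erf(sqrt(2)*y*sqrt(1/k)/2)


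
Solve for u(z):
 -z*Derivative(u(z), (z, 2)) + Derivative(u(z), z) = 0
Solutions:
 u(z) = C1 + C2*z^2


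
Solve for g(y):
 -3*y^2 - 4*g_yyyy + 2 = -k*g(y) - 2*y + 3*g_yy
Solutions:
 g(y) = C1*exp(-sqrt(2)*y*sqrt(-sqrt(16*k + 9) - 3)/4) + C2*exp(sqrt(2)*y*sqrt(-sqrt(16*k + 9) - 3)/4) + C3*exp(-sqrt(2)*y*sqrt(sqrt(16*k + 9) - 3)/4) + C4*exp(sqrt(2)*y*sqrt(sqrt(16*k + 9) - 3)/4) + 3*y^2/k - 2*y/k - 2/k + 18/k^2


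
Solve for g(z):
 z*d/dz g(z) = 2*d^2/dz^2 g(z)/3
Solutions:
 g(z) = C1 + C2*erfi(sqrt(3)*z/2)


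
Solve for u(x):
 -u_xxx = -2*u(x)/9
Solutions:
 u(x) = C3*exp(6^(1/3)*x/3) + (C1*sin(2^(1/3)*3^(5/6)*x/6) + C2*cos(2^(1/3)*3^(5/6)*x/6))*exp(-6^(1/3)*x/6)


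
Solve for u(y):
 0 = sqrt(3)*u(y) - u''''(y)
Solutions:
 u(y) = C1*exp(-3^(1/8)*y) + C2*exp(3^(1/8)*y) + C3*sin(3^(1/8)*y) + C4*cos(3^(1/8)*y)


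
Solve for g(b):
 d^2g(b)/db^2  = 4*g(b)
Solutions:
 g(b) = C1*exp(-2*b) + C2*exp(2*b)


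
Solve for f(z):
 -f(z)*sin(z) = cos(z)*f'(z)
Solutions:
 f(z) = C1*cos(z)


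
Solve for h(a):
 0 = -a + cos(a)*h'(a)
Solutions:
 h(a) = C1 + Integral(a/cos(a), a)


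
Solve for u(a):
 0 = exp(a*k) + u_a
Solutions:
 u(a) = C1 - exp(a*k)/k


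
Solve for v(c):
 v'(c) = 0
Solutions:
 v(c) = C1


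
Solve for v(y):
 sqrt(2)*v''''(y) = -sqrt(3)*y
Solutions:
 v(y) = C1 + C2*y + C3*y^2 + C4*y^3 - sqrt(6)*y^5/240


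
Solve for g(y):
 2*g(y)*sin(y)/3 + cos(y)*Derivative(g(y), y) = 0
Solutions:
 g(y) = C1*cos(y)^(2/3)


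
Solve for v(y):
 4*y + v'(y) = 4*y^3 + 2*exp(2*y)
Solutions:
 v(y) = C1 + y^4 - 2*y^2 + exp(2*y)


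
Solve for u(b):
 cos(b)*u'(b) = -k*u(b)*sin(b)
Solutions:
 u(b) = C1*exp(k*log(cos(b)))


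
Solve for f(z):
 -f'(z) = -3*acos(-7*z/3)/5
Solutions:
 f(z) = C1 + 3*z*acos(-7*z/3)/5 + 3*sqrt(9 - 49*z^2)/35


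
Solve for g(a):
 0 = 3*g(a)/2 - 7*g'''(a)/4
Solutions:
 g(a) = C3*exp(6^(1/3)*7^(2/3)*a/7) + (C1*sin(2^(1/3)*3^(5/6)*7^(2/3)*a/14) + C2*cos(2^(1/3)*3^(5/6)*7^(2/3)*a/14))*exp(-6^(1/3)*7^(2/3)*a/14)


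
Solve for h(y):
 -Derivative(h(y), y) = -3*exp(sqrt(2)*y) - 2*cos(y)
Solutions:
 h(y) = C1 + 3*sqrt(2)*exp(sqrt(2)*y)/2 + 2*sin(y)


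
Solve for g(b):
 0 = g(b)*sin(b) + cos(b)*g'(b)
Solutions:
 g(b) = C1*cos(b)


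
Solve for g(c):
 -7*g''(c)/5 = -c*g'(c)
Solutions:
 g(c) = C1 + C2*erfi(sqrt(70)*c/14)


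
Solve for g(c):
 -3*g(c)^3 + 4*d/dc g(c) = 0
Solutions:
 g(c) = -sqrt(2)*sqrt(-1/(C1 + 3*c))
 g(c) = sqrt(2)*sqrt(-1/(C1 + 3*c))


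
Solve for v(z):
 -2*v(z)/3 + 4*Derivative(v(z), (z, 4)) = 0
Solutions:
 v(z) = C1*exp(-6^(3/4)*z/6) + C2*exp(6^(3/4)*z/6) + C3*sin(6^(3/4)*z/6) + C4*cos(6^(3/4)*z/6)


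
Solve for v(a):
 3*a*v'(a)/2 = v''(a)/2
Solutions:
 v(a) = C1 + C2*erfi(sqrt(6)*a/2)


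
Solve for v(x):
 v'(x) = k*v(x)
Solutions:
 v(x) = C1*exp(k*x)


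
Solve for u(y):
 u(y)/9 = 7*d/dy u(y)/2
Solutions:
 u(y) = C1*exp(2*y/63)


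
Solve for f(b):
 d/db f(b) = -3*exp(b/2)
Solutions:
 f(b) = C1 - 6*exp(b/2)


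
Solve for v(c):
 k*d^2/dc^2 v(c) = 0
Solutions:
 v(c) = C1 + C2*c


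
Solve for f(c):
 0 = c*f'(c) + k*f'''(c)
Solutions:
 f(c) = C1 + Integral(C2*airyai(c*(-1/k)^(1/3)) + C3*airybi(c*(-1/k)^(1/3)), c)


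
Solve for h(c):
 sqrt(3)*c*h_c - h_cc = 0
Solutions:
 h(c) = C1 + C2*erfi(sqrt(2)*3^(1/4)*c/2)


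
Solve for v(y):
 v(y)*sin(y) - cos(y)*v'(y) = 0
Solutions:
 v(y) = C1/cos(y)


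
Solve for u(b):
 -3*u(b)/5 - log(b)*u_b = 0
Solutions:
 u(b) = C1*exp(-3*li(b)/5)


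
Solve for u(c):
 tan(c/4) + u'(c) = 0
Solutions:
 u(c) = C1 + 4*log(cos(c/4))


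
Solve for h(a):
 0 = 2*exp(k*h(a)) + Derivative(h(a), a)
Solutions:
 h(a) = Piecewise((log(1/(C1*k + 2*a*k))/k, Ne(k, 0)), (nan, True))
 h(a) = Piecewise((C1 - 2*a, Eq(k, 0)), (nan, True))


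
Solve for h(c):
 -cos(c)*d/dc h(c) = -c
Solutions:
 h(c) = C1 + Integral(c/cos(c), c)


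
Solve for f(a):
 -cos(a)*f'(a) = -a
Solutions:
 f(a) = C1 + Integral(a/cos(a), a)


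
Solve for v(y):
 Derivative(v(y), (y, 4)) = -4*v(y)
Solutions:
 v(y) = (C1*sin(y) + C2*cos(y))*exp(-y) + (C3*sin(y) + C4*cos(y))*exp(y)


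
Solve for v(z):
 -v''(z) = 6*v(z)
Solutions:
 v(z) = C1*sin(sqrt(6)*z) + C2*cos(sqrt(6)*z)


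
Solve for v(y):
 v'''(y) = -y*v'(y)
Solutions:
 v(y) = C1 + Integral(C2*airyai(-y) + C3*airybi(-y), y)


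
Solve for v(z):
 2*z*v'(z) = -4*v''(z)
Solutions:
 v(z) = C1 + C2*erf(z/2)


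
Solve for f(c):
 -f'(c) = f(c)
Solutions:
 f(c) = C1*exp(-c)


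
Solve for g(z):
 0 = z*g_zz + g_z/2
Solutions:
 g(z) = C1 + C2*sqrt(z)


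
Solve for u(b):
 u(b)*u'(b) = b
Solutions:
 u(b) = -sqrt(C1 + b^2)
 u(b) = sqrt(C1 + b^2)


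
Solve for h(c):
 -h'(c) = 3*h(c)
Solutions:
 h(c) = C1*exp(-3*c)


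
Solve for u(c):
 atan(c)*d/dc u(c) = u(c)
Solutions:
 u(c) = C1*exp(Integral(1/atan(c), c))


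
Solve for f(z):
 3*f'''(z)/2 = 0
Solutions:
 f(z) = C1 + C2*z + C3*z^2


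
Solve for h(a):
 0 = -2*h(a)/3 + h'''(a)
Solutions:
 h(a) = C3*exp(2^(1/3)*3^(2/3)*a/3) + (C1*sin(2^(1/3)*3^(1/6)*a/2) + C2*cos(2^(1/3)*3^(1/6)*a/2))*exp(-2^(1/3)*3^(2/3)*a/6)


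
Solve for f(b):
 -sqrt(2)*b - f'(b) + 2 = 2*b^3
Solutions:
 f(b) = C1 - b^4/2 - sqrt(2)*b^2/2 + 2*b


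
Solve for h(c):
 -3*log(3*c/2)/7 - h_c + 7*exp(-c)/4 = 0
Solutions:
 h(c) = C1 - 3*c*log(c)/7 + 3*c*(-log(3) + log(2) + 1)/7 - 7*exp(-c)/4


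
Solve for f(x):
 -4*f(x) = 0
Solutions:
 f(x) = 0


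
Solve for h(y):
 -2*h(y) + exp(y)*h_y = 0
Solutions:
 h(y) = C1*exp(-2*exp(-y))


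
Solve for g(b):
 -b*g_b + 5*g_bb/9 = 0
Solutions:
 g(b) = C1 + C2*erfi(3*sqrt(10)*b/10)


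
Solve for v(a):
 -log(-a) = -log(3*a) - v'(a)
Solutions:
 v(a) = C1 + a*(-log(3) + I*pi)


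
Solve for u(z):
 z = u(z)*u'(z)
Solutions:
 u(z) = -sqrt(C1 + z^2)
 u(z) = sqrt(C1 + z^2)


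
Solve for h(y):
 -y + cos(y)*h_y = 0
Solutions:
 h(y) = C1 + Integral(y/cos(y), y)


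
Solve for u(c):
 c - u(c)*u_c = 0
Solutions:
 u(c) = -sqrt(C1 + c^2)
 u(c) = sqrt(C1 + c^2)


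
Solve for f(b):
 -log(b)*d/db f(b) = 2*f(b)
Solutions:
 f(b) = C1*exp(-2*li(b))


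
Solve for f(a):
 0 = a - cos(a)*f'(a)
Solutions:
 f(a) = C1 + Integral(a/cos(a), a)


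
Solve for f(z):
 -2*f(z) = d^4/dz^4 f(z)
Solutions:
 f(z) = (C1*sin(2^(3/4)*z/2) + C2*cos(2^(3/4)*z/2))*exp(-2^(3/4)*z/2) + (C3*sin(2^(3/4)*z/2) + C4*cos(2^(3/4)*z/2))*exp(2^(3/4)*z/2)


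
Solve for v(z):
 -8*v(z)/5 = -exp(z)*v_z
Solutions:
 v(z) = C1*exp(-8*exp(-z)/5)


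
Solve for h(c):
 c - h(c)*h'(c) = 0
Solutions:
 h(c) = -sqrt(C1 + c^2)
 h(c) = sqrt(C1 + c^2)


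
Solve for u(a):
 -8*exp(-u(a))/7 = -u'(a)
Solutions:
 u(a) = log(C1 + 8*a/7)


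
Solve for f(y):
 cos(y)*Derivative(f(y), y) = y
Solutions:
 f(y) = C1 + Integral(y/cos(y), y)


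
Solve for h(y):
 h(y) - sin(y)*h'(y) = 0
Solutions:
 h(y) = C1*sqrt(cos(y) - 1)/sqrt(cos(y) + 1)


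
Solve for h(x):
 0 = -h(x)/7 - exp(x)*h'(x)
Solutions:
 h(x) = C1*exp(exp(-x)/7)


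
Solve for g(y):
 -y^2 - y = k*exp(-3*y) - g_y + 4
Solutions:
 g(y) = C1 - k*exp(-3*y)/3 + y^3/3 + y^2/2 + 4*y


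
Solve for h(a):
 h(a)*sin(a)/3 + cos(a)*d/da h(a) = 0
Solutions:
 h(a) = C1*cos(a)^(1/3)


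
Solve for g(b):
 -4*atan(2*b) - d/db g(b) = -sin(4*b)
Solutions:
 g(b) = C1 - 4*b*atan(2*b) + log(4*b^2 + 1) - cos(4*b)/4


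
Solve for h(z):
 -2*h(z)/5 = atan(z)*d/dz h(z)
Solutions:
 h(z) = C1*exp(-2*Integral(1/atan(z), z)/5)


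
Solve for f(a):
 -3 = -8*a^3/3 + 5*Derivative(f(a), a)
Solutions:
 f(a) = C1 + 2*a^4/15 - 3*a/5


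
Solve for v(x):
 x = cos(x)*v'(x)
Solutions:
 v(x) = C1 + Integral(x/cos(x), x)


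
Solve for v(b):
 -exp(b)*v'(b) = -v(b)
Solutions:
 v(b) = C1*exp(-exp(-b))


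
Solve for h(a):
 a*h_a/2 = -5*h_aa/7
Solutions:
 h(a) = C1 + C2*erf(sqrt(35)*a/10)


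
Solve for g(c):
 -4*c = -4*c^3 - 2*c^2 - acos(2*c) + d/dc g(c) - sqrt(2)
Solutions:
 g(c) = C1 + c^4 + 2*c^3/3 - 2*c^2 + c*acos(2*c) + sqrt(2)*c - sqrt(1 - 4*c^2)/2


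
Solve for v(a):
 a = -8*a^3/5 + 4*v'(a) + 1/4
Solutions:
 v(a) = C1 + a^4/10 + a^2/8 - a/16


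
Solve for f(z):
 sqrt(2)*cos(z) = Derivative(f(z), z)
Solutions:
 f(z) = C1 + sqrt(2)*sin(z)


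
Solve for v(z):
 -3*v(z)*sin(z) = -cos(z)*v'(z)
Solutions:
 v(z) = C1/cos(z)^3


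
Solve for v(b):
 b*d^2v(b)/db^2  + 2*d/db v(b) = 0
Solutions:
 v(b) = C1 + C2/b


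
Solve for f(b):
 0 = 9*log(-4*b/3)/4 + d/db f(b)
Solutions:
 f(b) = C1 - 9*b*log(-b)/4 + 9*b*(-2*log(2) + 1 + log(3))/4


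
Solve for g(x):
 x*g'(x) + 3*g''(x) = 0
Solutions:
 g(x) = C1 + C2*erf(sqrt(6)*x/6)


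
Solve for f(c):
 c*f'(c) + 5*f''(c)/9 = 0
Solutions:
 f(c) = C1 + C2*erf(3*sqrt(10)*c/10)


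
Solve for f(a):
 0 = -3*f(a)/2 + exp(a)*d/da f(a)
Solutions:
 f(a) = C1*exp(-3*exp(-a)/2)


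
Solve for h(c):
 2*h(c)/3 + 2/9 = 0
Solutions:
 h(c) = -1/3


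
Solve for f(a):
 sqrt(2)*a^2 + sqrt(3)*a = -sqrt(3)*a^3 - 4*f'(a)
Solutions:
 f(a) = C1 - sqrt(3)*a^4/16 - sqrt(2)*a^3/12 - sqrt(3)*a^2/8


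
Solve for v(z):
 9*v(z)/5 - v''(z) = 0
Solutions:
 v(z) = C1*exp(-3*sqrt(5)*z/5) + C2*exp(3*sqrt(5)*z/5)


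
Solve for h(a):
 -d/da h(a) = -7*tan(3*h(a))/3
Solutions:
 h(a) = -asin(C1*exp(7*a))/3 + pi/3
 h(a) = asin(C1*exp(7*a))/3


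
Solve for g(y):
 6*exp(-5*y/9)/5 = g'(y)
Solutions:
 g(y) = C1 - 54*exp(-5*y/9)/25


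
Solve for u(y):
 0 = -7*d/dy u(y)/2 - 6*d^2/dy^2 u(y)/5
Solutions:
 u(y) = C1 + C2*exp(-35*y/12)


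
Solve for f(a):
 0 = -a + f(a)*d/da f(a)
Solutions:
 f(a) = -sqrt(C1 + a^2)
 f(a) = sqrt(C1 + a^2)


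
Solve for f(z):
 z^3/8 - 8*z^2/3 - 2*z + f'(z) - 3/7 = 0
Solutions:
 f(z) = C1 - z^4/32 + 8*z^3/9 + z^2 + 3*z/7


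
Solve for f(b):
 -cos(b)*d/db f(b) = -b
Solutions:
 f(b) = C1 + Integral(b/cos(b), b)


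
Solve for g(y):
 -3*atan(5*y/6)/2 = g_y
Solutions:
 g(y) = C1 - 3*y*atan(5*y/6)/2 + 9*log(25*y^2 + 36)/10


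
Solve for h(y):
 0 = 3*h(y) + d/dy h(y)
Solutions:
 h(y) = C1*exp(-3*y)


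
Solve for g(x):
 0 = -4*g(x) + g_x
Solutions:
 g(x) = C1*exp(4*x)


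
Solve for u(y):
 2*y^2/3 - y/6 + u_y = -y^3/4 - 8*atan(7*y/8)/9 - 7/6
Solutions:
 u(y) = C1 - y^4/16 - 2*y^3/9 + y^2/12 - 8*y*atan(7*y/8)/9 - 7*y/6 + 32*log(49*y^2 + 64)/63


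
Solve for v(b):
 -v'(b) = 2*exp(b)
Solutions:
 v(b) = C1 - 2*exp(b)


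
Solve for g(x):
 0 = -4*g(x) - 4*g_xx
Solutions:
 g(x) = C1*sin(x) + C2*cos(x)


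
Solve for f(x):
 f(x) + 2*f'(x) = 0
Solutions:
 f(x) = C1*exp(-x/2)


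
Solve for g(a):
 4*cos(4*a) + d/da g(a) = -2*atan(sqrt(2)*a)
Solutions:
 g(a) = C1 - 2*a*atan(sqrt(2)*a) + sqrt(2)*log(2*a^2 + 1)/2 - sin(4*a)


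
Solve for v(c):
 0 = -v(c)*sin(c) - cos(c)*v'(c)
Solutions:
 v(c) = C1*cos(c)


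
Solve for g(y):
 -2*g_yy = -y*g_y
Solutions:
 g(y) = C1 + C2*erfi(y/2)


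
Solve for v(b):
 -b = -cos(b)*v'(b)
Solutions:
 v(b) = C1 + Integral(b/cos(b), b)


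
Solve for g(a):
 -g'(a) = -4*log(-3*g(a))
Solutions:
 -Integral(1/(log(-_y) + log(3)), (_y, g(a)))/4 = C1 - a


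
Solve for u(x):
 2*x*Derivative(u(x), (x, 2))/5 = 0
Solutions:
 u(x) = C1 + C2*x


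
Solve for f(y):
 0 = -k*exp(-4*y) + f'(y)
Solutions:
 f(y) = C1 - k*exp(-4*y)/4


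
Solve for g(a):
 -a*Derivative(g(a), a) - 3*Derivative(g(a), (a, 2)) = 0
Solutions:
 g(a) = C1 + C2*erf(sqrt(6)*a/6)


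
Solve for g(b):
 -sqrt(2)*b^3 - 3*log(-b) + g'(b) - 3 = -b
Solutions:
 g(b) = C1 + sqrt(2)*b^4/4 - b^2/2 + 3*b*log(-b)


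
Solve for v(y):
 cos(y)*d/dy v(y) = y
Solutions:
 v(y) = C1 + Integral(y/cos(y), y)


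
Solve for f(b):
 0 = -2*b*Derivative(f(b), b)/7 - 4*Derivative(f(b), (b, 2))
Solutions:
 f(b) = C1 + C2*erf(sqrt(7)*b/14)


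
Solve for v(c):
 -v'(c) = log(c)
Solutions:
 v(c) = C1 - c*log(c) + c


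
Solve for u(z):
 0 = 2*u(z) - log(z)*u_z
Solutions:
 u(z) = C1*exp(2*li(z))


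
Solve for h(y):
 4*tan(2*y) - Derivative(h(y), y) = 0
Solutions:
 h(y) = C1 - 2*log(cos(2*y))


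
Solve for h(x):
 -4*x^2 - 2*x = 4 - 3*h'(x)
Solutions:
 h(x) = C1 + 4*x^3/9 + x^2/3 + 4*x/3


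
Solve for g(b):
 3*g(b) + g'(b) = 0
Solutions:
 g(b) = C1*exp(-3*b)


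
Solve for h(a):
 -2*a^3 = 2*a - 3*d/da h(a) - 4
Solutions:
 h(a) = C1 + a^4/6 + a^2/3 - 4*a/3


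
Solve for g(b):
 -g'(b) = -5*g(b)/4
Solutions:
 g(b) = C1*exp(5*b/4)


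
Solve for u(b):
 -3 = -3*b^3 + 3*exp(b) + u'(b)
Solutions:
 u(b) = C1 + 3*b^4/4 - 3*b - 3*exp(b)


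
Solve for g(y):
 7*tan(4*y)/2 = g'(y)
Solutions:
 g(y) = C1 - 7*log(cos(4*y))/8


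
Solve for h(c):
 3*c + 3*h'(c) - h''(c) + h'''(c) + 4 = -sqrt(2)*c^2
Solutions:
 h(c) = C1 - sqrt(2)*c^3/9 - c^2/2 - sqrt(2)*c^2/9 - 5*c/3 + 4*sqrt(2)*c/27 + (C2*sin(sqrt(11)*c/2) + C3*cos(sqrt(11)*c/2))*exp(c/2)


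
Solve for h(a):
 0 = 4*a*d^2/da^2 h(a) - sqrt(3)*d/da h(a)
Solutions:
 h(a) = C1 + C2*a^(sqrt(3)/4 + 1)


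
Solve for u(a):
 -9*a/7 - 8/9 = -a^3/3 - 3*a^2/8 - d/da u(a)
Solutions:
 u(a) = C1 - a^4/12 - a^3/8 + 9*a^2/14 + 8*a/9


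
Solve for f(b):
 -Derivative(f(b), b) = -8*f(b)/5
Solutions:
 f(b) = C1*exp(8*b/5)


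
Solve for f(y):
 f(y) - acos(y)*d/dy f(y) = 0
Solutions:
 f(y) = C1*exp(Integral(1/acos(y), y))


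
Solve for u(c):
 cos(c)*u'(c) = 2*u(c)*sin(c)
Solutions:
 u(c) = C1/cos(c)^2


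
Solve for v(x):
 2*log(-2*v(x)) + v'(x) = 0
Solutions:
 Integral(1/(log(-_y) + log(2)), (_y, v(x)))/2 = C1 - x


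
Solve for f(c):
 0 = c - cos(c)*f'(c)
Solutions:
 f(c) = C1 + Integral(c/cos(c), c)


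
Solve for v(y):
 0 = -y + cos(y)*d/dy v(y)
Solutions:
 v(y) = C1 + Integral(y/cos(y), y)


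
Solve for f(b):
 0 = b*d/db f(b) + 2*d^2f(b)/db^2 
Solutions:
 f(b) = C1 + C2*erf(b/2)


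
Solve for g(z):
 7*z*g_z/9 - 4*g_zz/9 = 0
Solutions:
 g(z) = C1 + C2*erfi(sqrt(14)*z/4)


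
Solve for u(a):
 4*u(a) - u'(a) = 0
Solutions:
 u(a) = C1*exp(4*a)


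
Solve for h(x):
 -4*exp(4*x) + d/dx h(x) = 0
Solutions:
 h(x) = C1 + exp(4*x)


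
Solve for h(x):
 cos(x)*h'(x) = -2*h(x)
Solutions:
 h(x) = C1*(sin(x) - 1)/(sin(x) + 1)


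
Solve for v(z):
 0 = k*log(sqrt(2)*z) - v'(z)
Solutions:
 v(z) = C1 + k*z*log(z) - k*z + k*z*log(2)/2


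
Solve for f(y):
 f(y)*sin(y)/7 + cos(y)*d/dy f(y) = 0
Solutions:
 f(y) = C1*cos(y)^(1/7)


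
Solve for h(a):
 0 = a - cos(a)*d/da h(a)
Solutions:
 h(a) = C1 + Integral(a/cos(a), a)


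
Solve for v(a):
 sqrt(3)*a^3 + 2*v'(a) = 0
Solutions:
 v(a) = C1 - sqrt(3)*a^4/8


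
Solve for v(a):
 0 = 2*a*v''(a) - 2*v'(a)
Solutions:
 v(a) = C1 + C2*a^2


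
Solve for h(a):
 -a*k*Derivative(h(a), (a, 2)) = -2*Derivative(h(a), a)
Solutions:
 h(a) = C1 + a^(((re(k) + 2)*re(k) + im(k)^2)/(re(k)^2 + im(k)^2))*(C2*sin(2*log(a)*Abs(im(k))/(re(k)^2 + im(k)^2)) + C3*cos(2*log(a)*im(k)/(re(k)^2 + im(k)^2)))


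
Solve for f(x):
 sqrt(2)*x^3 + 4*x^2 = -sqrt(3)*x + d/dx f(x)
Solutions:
 f(x) = C1 + sqrt(2)*x^4/4 + 4*x^3/3 + sqrt(3)*x^2/2


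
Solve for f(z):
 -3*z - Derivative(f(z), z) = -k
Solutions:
 f(z) = C1 + k*z - 3*z^2/2


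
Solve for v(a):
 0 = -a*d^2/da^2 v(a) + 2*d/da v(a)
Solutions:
 v(a) = C1 + C2*a^3


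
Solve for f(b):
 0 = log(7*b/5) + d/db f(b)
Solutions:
 f(b) = C1 - b*log(b) + b*log(5/7) + b


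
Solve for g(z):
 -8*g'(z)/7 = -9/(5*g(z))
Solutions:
 g(z) = -sqrt(C1 + 315*z)/10
 g(z) = sqrt(C1 + 315*z)/10


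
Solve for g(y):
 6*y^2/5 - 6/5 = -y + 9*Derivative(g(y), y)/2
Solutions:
 g(y) = C1 + 4*y^3/45 + y^2/9 - 4*y/15


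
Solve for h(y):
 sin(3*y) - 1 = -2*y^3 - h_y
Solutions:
 h(y) = C1 - y^4/2 + y + cos(3*y)/3


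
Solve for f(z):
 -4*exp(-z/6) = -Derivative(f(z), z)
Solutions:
 f(z) = C1 - 24*exp(-z/6)


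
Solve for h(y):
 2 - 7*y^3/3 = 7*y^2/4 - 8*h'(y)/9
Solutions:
 h(y) = C1 + 21*y^4/32 + 21*y^3/32 - 9*y/4


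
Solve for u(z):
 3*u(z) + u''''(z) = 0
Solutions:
 u(z) = (C1*sin(sqrt(2)*3^(1/4)*z/2) + C2*cos(sqrt(2)*3^(1/4)*z/2))*exp(-sqrt(2)*3^(1/4)*z/2) + (C3*sin(sqrt(2)*3^(1/4)*z/2) + C4*cos(sqrt(2)*3^(1/4)*z/2))*exp(sqrt(2)*3^(1/4)*z/2)


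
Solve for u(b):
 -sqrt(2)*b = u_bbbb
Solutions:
 u(b) = C1 + C2*b + C3*b^2 + C4*b^3 - sqrt(2)*b^5/120


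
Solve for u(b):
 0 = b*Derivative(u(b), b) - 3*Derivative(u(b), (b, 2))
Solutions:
 u(b) = C1 + C2*erfi(sqrt(6)*b/6)


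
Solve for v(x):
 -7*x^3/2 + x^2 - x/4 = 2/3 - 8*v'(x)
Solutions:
 v(x) = C1 + 7*x^4/64 - x^3/24 + x^2/64 + x/12


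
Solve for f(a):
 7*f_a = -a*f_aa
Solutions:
 f(a) = C1 + C2/a^6


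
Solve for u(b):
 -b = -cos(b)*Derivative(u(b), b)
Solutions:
 u(b) = C1 + Integral(b/cos(b), b)


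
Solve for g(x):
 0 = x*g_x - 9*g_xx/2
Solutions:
 g(x) = C1 + C2*erfi(x/3)


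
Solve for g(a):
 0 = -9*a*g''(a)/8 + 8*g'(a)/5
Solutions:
 g(a) = C1 + C2*a^(109/45)


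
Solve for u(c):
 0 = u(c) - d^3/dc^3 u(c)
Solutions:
 u(c) = C3*exp(c) + (C1*sin(sqrt(3)*c/2) + C2*cos(sqrt(3)*c/2))*exp(-c/2)


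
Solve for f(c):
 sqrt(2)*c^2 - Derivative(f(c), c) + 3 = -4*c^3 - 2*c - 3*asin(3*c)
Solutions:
 f(c) = C1 + c^4 + sqrt(2)*c^3/3 + c^2 + 3*c*asin(3*c) + 3*c + sqrt(1 - 9*c^2)


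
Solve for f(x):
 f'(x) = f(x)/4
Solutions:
 f(x) = C1*exp(x/4)


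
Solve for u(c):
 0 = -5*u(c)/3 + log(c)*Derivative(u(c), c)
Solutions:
 u(c) = C1*exp(5*li(c)/3)


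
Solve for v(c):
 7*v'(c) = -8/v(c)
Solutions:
 v(c) = -sqrt(C1 - 112*c)/7
 v(c) = sqrt(C1 - 112*c)/7


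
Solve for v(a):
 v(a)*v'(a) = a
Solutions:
 v(a) = -sqrt(C1 + a^2)
 v(a) = sqrt(C1 + a^2)


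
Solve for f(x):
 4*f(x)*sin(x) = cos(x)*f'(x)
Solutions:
 f(x) = C1/cos(x)^4


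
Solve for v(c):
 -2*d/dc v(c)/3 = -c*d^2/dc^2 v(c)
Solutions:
 v(c) = C1 + C2*c^(5/3)


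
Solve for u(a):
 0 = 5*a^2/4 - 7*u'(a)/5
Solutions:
 u(a) = C1 + 25*a^3/84


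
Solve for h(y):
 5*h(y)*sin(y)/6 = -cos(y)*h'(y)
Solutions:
 h(y) = C1*cos(y)^(5/6)


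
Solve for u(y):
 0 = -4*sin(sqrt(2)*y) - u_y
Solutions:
 u(y) = C1 + 2*sqrt(2)*cos(sqrt(2)*y)


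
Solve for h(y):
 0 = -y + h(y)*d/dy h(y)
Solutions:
 h(y) = -sqrt(C1 + y^2)
 h(y) = sqrt(C1 + y^2)


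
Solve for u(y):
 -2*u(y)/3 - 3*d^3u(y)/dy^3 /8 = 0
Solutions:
 u(y) = C3*exp(-2*6^(1/3)*y/3) + (C1*sin(2^(1/3)*3^(5/6)*y/3) + C2*cos(2^(1/3)*3^(5/6)*y/3))*exp(6^(1/3)*y/3)


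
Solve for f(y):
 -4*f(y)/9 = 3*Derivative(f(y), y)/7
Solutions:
 f(y) = C1*exp(-28*y/27)


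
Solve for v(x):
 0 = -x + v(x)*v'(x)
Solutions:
 v(x) = -sqrt(C1 + x^2)
 v(x) = sqrt(C1 + x^2)


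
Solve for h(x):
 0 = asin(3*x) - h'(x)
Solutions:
 h(x) = C1 + x*asin(3*x) + sqrt(1 - 9*x^2)/3


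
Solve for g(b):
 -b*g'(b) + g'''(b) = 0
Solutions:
 g(b) = C1 + Integral(C2*airyai(b) + C3*airybi(b), b)


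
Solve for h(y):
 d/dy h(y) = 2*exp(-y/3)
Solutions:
 h(y) = C1 - 6*exp(-y/3)


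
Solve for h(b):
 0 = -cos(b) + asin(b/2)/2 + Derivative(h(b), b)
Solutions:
 h(b) = C1 - b*asin(b/2)/2 - sqrt(4 - b^2)/2 + sin(b)


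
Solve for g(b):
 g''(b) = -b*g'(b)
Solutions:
 g(b) = C1 + C2*erf(sqrt(2)*b/2)


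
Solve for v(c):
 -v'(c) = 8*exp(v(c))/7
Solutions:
 v(c) = log(1/(C1 + 8*c)) + log(7)


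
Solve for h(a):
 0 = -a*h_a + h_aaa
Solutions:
 h(a) = C1 + Integral(C2*airyai(a) + C3*airybi(a), a)


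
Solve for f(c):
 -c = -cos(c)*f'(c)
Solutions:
 f(c) = C1 + Integral(c/cos(c), c)


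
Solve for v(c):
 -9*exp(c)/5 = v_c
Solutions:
 v(c) = C1 - 9*exp(c)/5


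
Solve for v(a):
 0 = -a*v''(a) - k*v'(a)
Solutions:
 v(a) = C1 + a^(1 - re(k))*(C2*sin(log(a)*Abs(im(k))) + C3*cos(log(a)*im(k)))


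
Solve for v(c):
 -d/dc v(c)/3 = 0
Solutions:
 v(c) = C1


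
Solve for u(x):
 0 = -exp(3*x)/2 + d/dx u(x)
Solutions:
 u(x) = C1 + exp(3*x)/6


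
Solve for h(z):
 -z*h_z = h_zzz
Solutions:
 h(z) = C1 + Integral(C2*airyai(-z) + C3*airybi(-z), z)


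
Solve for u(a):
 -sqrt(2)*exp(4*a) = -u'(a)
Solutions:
 u(a) = C1 + sqrt(2)*exp(4*a)/4


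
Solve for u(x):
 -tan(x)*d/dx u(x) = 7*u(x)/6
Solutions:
 u(x) = C1/sin(x)^(7/6)


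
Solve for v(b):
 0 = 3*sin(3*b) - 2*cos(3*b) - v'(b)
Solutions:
 v(b) = C1 - 2*sin(3*b)/3 - cos(3*b)


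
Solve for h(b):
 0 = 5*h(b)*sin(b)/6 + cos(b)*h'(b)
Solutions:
 h(b) = C1*cos(b)^(5/6)


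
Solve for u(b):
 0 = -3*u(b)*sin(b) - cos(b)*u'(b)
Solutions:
 u(b) = C1*cos(b)^3


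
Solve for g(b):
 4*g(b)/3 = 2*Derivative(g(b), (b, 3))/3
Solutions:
 g(b) = C3*exp(2^(1/3)*b) + (C1*sin(2^(1/3)*sqrt(3)*b/2) + C2*cos(2^(1/3)*sqrt(3)*b/2))*exp(-2^(1/3)*b/2)


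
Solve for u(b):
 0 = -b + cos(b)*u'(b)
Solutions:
 u(b) = C1 + Integral(b/cos(b), b)


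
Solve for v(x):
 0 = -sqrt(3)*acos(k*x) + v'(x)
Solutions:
 v(x) = C1 + sqrt(3)*Piecewise((x*acos(k*x) - sqrt(-k^2*x^2 + 1)/k, Ne(k, 0)), (pi*x/2, True))


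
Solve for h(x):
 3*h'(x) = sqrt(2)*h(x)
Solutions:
 h(x) = C1*exp(sqrt(2)*x/3)


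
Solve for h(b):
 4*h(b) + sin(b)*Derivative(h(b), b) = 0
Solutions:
 h(b) = C1*(cos(b)^2 + 2*cos(b) + 1)/(cos(b)^2 - 2*cos(b) + 1)


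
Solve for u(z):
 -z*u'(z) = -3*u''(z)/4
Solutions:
 u(z) = C1 + C2*erfi(sqrt(6)*z/3)


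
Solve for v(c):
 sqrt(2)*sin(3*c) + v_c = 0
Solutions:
 v(c) = C1 + sqrt(2)*cos(3*c)/3


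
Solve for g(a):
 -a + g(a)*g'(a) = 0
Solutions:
 g(a) = -sqrt(C1 + a^2)
 g(a) = sqrt(C1 + a^2)


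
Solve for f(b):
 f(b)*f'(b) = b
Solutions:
 f(b) = -sqrt(C1 + b^2)
 f(b) = sqrt(C1 + b^2)


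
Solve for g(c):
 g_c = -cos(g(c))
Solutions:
 g(c) = pi - asin((C1 + exp(2*c))/(C1 - exp(2*c)))
 g(c) = asin((C1 + exp(2*c))/(C1 - exp(2*c)))


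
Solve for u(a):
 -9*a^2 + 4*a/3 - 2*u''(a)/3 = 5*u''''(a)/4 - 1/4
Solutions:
 u(a) = C1 + C2*a + C3*sin(2*sqrt(30)*a/15) + C4*cos(2*sqrt(30)*a/15) - 9*a^4/8 + a^3/3 + 51*a^2/2


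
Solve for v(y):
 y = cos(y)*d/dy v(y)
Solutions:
 v(y) = C1 + Integral(y/cos(y), y)


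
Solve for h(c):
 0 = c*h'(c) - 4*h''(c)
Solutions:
 h(c) = C1 + C2*erfi(sqrt(2)*c/4)


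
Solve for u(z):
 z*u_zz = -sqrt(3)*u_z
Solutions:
 u(z) = C1 + C2*z^(1 - sqrt(3))


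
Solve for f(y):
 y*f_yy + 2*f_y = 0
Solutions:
 f(y) = C1 + C2/y


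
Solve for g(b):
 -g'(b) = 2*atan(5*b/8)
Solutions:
 g(b) = C1 - 2*b*atan(5*b/8) + 8*log(25*b^2 + 64)/5


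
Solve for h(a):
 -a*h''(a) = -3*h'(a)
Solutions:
 h(a) = C1 + C2*a^4


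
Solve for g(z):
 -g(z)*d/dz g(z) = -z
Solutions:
 g(z) = -sqrt(C1 + z^2)
 g(z) = sqrt(C1 + z^2)


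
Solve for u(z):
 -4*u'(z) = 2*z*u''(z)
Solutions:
 u(z) = C1 + C2/z


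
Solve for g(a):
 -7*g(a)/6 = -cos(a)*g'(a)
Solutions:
 g(a) = C1*(sin(a) + 1)^(7/12)/(sin(a) - 1)^(7/12)


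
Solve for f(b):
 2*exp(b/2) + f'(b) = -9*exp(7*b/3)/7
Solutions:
 f(b) = C1 - 27*exp(7*b/3)/49 - 4*exp(b/2)


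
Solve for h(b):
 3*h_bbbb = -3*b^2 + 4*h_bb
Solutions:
 h(b) = C1 + C2*b + C3*exp(-2*sqrt(3)*b/3) + C4*exp(2*sqrt(3)*b/3) + b^4/16 + 9*b^2/16
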